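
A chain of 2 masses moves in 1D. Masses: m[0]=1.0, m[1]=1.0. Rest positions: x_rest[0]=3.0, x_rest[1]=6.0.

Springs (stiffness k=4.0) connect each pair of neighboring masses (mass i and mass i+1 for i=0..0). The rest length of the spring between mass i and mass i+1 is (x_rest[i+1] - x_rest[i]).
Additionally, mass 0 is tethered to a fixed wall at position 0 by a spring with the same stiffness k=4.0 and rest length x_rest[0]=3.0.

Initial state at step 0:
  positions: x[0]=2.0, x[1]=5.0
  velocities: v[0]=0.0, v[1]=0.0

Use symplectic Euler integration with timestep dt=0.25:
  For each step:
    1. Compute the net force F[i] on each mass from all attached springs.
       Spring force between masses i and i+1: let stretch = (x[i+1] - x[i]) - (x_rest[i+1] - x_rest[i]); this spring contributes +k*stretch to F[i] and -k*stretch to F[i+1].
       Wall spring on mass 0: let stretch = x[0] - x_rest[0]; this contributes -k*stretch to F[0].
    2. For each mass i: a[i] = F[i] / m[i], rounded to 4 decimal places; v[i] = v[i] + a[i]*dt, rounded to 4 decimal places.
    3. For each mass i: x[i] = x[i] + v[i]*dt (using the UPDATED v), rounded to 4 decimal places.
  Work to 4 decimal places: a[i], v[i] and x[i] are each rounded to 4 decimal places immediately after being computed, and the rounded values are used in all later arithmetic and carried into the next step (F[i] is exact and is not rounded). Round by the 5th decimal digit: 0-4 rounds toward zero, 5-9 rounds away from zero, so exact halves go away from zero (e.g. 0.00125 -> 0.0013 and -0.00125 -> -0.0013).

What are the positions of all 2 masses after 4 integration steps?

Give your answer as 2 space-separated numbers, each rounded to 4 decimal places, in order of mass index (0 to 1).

Answer: 3.1211 5.6406

Derivation:
Step 0: x=[2.0000 5.0000] v=[0.0000 0.0000]
Step 1: x=[2.2500 5.0000] v=[1.0000 0.0000]
Step 2: x=[2.6250 5.0625] v=[1.5000 0.2500]
Step 3: x=[2.9531 5.2656] v=[1.3125 0.8125]
Step 4: x=[3.1211 5.6406] v=[0.6719 1.5000]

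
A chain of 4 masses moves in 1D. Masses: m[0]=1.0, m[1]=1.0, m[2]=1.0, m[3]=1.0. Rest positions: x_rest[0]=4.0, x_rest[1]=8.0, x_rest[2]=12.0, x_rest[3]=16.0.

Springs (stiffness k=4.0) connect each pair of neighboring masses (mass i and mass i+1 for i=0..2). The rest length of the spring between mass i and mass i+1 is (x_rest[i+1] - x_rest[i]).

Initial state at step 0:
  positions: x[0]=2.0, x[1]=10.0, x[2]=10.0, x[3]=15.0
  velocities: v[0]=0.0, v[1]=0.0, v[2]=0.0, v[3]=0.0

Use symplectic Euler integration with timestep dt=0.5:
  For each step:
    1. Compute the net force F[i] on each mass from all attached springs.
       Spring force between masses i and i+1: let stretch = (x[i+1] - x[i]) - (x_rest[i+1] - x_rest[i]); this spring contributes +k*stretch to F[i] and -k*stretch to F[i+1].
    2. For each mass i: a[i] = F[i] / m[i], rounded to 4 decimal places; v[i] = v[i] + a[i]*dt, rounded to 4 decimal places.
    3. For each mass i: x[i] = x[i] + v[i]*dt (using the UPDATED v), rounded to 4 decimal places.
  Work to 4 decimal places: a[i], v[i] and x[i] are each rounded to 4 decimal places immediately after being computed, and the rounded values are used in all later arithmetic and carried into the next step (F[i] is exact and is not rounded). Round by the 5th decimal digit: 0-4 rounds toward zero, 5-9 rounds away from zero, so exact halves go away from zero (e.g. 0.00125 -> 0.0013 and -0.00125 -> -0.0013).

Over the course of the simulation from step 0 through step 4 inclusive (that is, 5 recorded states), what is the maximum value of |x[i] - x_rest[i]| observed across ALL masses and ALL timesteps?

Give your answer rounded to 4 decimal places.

Answer: 6.0000

Derivation:
Step 0: x=[2.0000 10.0000 10.0000 15.0000] v=[0.0000 0.0000 0.0000 0.0000]
Step 1: x=[6.0000 2.0000 15.0000 14.0000] v=[8.0000 -16.0000 10.0000 -2.0000]
Step 2: x=[2.0000 11.0000 6.0000 18.0000] v=[-8.0000 18.0000 -18.0000 8.0000]
Step 3: x=[3.0000 6.0000 14.0000 14.0000] v=[2.0000 -10.0000 16.0000 -8.0000]
Step 4: x=[3.0000 6.0000 14.0000 14.0000] v=[0.0000 0.0000 0.0000 0.0000]
Max displacement = 6.0000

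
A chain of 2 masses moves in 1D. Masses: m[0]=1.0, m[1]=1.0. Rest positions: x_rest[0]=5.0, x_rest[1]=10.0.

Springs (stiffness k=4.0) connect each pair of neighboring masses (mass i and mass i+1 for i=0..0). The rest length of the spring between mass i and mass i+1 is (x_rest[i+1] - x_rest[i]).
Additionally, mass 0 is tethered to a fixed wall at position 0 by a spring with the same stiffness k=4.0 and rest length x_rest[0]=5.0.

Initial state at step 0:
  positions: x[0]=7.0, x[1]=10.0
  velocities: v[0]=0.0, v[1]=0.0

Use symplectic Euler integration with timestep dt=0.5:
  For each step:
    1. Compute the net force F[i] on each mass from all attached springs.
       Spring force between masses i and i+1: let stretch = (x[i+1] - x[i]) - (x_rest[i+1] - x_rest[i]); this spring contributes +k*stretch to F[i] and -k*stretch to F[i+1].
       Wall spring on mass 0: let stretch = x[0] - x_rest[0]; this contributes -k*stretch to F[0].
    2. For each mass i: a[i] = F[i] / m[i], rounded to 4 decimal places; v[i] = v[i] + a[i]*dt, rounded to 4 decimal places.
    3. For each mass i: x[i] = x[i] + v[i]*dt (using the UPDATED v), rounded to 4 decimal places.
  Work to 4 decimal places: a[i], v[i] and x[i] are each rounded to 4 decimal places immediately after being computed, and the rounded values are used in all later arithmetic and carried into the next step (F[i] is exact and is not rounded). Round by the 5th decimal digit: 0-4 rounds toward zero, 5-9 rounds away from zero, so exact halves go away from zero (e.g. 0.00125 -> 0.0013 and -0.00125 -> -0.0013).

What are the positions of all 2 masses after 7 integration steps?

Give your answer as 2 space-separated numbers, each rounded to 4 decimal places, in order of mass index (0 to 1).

Answer: 5.0000 10.0000

Derivation:
Step 0: x=[7.0000 10.0000] v=[0.0000 0.0000]
Step 1: x=[3.0000 12.0000] v=[-8.0000 4.0000]
Step 2: x=[5.0000 10.0000] v=[4.0000 -4.0000]
Step 3: x=[7.0000 8.0000] v=[4.0000 -4.0000]
Step 4: x=[3.0000 10.0000] v=[-8.0000 4.0000]
Step 5: x=[3.0000 10.0000] v=[0.0000 0.0000]
Step 6: x=[7.0000 8.0000] v=[8.0000 -4.0000]
Step 7: x=[5.0000 10.0000] v=[-4.0000 4.0000]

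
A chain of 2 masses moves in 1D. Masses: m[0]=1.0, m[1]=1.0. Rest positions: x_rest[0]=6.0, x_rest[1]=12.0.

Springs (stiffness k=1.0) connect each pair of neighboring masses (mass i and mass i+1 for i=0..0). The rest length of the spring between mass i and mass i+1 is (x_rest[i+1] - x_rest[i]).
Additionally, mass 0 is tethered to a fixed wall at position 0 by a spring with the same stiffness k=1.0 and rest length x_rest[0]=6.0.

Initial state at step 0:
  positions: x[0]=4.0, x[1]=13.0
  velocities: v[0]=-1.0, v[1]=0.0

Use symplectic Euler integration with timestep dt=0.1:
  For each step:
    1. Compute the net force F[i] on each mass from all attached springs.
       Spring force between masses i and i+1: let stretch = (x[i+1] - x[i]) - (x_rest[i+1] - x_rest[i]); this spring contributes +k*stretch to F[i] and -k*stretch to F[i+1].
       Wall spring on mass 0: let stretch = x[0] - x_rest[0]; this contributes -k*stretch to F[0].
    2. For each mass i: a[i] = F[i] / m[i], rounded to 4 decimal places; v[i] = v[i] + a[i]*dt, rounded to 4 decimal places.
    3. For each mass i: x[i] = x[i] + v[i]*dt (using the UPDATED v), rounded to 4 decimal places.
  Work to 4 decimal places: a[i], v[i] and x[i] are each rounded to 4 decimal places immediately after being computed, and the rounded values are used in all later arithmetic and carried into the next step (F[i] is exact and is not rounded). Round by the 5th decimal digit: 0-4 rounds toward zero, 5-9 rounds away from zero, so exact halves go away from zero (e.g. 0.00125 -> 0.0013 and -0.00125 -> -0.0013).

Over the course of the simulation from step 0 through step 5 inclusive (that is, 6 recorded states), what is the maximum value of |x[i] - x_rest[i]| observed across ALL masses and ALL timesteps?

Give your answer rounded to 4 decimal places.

Answer: 2.0500

Derivation:
Step 0: x=[4.0000 13.0000] v=[-1.0000 0.0000]
Step 1: x=[3.9500 12.9700] v=[-0.5000 -0.3000]
Step 2: x=[3.9507 12.9098] v=[0.0070 -0.6020]
Step 3: x=[4.0015 12.8200] v=[0.5078 -0.8979]
Step 4: x=[4.1005 12.7020] v=[0.9895 -1.1798]
Step 5: x=[4.2445 12.5580] v=[1.4396 -1.4400]
Max displacement = 2.0500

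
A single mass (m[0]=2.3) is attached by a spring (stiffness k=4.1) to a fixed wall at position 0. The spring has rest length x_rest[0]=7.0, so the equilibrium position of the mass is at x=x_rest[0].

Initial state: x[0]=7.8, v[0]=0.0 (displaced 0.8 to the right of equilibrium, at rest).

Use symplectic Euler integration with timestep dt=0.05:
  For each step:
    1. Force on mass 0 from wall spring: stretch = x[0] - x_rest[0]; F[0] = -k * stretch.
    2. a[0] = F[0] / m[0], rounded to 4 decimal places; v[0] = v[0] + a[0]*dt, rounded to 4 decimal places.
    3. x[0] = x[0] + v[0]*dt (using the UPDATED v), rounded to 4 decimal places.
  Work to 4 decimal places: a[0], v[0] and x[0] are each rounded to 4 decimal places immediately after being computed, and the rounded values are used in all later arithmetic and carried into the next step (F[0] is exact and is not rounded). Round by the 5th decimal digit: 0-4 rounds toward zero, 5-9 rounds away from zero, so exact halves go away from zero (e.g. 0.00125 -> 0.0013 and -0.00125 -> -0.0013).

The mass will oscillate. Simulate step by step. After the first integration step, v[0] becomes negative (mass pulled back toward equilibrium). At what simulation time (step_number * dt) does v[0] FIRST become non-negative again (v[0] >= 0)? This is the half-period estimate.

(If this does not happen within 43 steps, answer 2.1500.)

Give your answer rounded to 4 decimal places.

Step 0: x=[7.8000] v=[0.0000]
Step 1: x=[7.7964] v=[-0.0713]
Step 2: x=[7.7893] v=[-0.1423]
Step 3: x=[7.7787] v=[-0.2127]
Step 4: x=[7.7646] v=[-0.2821]
Step 5: x=[7.7471] v=[-0.3503]
Step 6: x=[7.7263] v=[-0.4169]
Step 7: x=[7.7022] v=[-0.4816]
Step 8: x=[7.6750] v=[-0.5442]
Step 9: x=[7.6448] v=[-0.6044]
Step 10: x=[7.6117] v=[-0.6619]
Step 11: x=[7.5759] v=[-0.7164]
Step 12: x=[7.5375] v=[-0.7677]
Step 13: x=[7.4967] v=[-0.8156]
Step 14: x=[7.4537] v=[-0.8599]
Step 15: x=[7.4087] v=[-0.9003]
Step 16: x=[7.3619] v=[-0.9367]
Step 17: x=[7.3135] v=[-0.9690]
Step 18: x=[7.2637] v=[-0.9969]
Step 19: x=[7.2127] v=[-1.0204]
Step 20: x=[7.1607] v=[-1.0394]
Step 21: x=[7.1080] v=[-1.0537]
Step 22: x=[7.0548] v=[-1.0633]
Step 23: x=[7.0014] v=[-1.0682]
Step 24: x=[6.9480] v=[-1.0683]
Step 25: x=[6.8948] v=[-1.0637]
Step 26: x=[6.8421] v=[-1.0543]
Step 27: x=[6.7901] v=[-1.0402]
Step 28: x=[6.7390] v=[-1.0215]
Step 29: x=[6.6891] v=[-0.9982]
Step 30: x=[6.6406] v=[-0.9705]
Step 31: x=[6.5937] v=[-0.9385]
Step 32: x=[6.5486] v=[-0.9023]
Step 33: x=[6.5055] v=[-0.8621]
Step 34: x=[6.4646] v=[-0.8180]
Step 35: x=[6.4261] v=[-0.7703]
Step 36: x=[6.3901] v=[-0.7192]
Step 37: x=[6.3569] v=[-0.6648]
Step 38: x=[6.3265] v=[-0.6075]
Step 39: x=[6.2991] v=[-0.5475]
Step 40: x=[6.2749] v=[-0.4850]
Step 41: x=[6.2539] v=[-0.4204]
Step 42: x=[6.2362] v=[-0.3539]
Step 43: x=[6.2219] v=[-0.2858]
v[0] did not become non-negative within 43 steps; using fallback time=2.1500

Answer: 2.1500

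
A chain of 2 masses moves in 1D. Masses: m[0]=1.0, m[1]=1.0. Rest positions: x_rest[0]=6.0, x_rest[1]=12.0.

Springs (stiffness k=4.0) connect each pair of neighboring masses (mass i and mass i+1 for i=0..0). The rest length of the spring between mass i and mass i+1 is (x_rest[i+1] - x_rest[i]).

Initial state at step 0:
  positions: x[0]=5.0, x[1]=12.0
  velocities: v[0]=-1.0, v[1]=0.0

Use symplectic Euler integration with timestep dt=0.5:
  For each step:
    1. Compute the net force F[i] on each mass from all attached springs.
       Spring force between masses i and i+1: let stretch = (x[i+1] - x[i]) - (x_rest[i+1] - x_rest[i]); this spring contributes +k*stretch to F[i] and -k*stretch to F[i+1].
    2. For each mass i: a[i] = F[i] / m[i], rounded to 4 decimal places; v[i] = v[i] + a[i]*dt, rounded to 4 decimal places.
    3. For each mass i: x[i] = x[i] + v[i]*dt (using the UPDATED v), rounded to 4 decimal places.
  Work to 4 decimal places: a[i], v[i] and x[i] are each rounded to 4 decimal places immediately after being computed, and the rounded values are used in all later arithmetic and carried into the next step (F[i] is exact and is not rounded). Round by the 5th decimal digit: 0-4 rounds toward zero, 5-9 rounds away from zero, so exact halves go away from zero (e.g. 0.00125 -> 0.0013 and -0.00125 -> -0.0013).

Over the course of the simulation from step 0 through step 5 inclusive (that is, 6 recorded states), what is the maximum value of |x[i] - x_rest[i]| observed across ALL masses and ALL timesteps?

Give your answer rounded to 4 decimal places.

Step 0: x=[5.0000 12.0000] v=[-1.0000 0.0000]
Step 1: x=[5.5000 11.0000] v=[1.0000 -2.0000]
Step 2: x=[5.5000 10.5000] v=[0.0000 -1.0000]
Step 3: x=[4.5000 11.0000] v=[-2.0000 1.0000]
Step 4: x=[4.0000 11.0000] v=[-1.0000 0.0000]
Step 5: x=[4.5000 10.0000] v=[1.0000 -2.0000]
Max displacement = 2.0000

Answer: 2.0000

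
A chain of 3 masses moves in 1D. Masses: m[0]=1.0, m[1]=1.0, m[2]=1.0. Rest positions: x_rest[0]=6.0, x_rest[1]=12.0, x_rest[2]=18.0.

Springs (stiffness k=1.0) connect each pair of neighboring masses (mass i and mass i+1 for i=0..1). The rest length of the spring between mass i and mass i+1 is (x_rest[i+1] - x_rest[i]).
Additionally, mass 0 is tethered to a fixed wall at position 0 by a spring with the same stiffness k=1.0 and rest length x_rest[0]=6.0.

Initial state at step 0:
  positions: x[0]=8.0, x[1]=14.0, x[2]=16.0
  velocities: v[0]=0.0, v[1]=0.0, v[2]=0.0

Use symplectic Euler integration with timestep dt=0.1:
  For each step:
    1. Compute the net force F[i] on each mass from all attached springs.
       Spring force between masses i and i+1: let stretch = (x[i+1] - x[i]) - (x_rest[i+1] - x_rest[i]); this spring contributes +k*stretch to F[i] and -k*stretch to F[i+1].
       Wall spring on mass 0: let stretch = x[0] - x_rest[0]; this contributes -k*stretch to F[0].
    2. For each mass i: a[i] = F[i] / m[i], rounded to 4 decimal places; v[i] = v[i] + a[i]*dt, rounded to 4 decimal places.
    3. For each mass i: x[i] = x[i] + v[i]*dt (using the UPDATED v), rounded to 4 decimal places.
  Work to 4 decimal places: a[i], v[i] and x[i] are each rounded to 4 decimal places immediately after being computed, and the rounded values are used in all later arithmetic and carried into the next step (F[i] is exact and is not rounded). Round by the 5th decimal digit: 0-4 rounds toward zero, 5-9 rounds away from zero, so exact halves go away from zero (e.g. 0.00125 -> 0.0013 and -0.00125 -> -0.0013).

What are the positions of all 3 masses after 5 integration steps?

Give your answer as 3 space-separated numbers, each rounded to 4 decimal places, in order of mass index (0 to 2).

Step 0: x=[8.0000 14.0000 16.0000] v=[0.0000 0.0000 0.0000]
Step 1: x=[7.9800 13.9600 16.0400] v=[-0.2000 -0.4000 0.4000]
Step 2: x=[7.9400 13.8810 16.1192] v=[-0.4000 -0.7900 0.7920]
Step 3: x=[7.8800 13.7650 16.2360] v=[-0.5999 -1.1603 1.1682]
Step 4: x=[7.8001 13.6148 16.3881] v=[-0.7994 -1.5017 1.5211]
Step 5: x=[7.7003 13.4342 16.5725] v=[-0.9979 -1.8058 1.8438]

Answer: 7.7003 13.4342 16.5725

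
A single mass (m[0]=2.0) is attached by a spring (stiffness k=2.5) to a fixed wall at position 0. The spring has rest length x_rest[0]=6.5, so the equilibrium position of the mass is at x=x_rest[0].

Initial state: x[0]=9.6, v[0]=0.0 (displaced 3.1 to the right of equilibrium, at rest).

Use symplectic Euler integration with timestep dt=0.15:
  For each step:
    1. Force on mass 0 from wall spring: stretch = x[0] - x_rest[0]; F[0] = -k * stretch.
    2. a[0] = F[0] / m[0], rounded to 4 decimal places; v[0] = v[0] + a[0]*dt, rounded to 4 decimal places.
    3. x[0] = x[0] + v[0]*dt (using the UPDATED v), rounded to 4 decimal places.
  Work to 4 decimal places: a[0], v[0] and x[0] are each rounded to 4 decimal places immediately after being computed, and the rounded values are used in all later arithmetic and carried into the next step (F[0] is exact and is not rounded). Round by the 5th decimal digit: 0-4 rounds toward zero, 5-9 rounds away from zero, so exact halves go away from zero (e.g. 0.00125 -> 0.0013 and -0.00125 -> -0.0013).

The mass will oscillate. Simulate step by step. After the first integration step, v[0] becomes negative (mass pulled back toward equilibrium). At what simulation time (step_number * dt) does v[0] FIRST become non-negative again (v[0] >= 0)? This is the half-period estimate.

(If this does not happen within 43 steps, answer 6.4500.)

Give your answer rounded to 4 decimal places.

Answer: 2.8500

Derivation:
Step 0: x=[9.6000] v=[0.0000]
Step 1: x=[9.5128] v=[-0.5813]
Step 2: x=[9.3409] v=[-1.1462]
Step 3: x=[9.0891] v=[-1.6789]
Step 4: x=[8.7644] v=[-2.1644]
Step 5: x=[8.3761] v=[-2.5890]
Step 6: x=[7.9350] v=[-2.9408]
Step 7: x=[7.4535] v=[-3.2099]
Step 8: x=[6.9452] v=[-3.3887]
Step 9: x=[6.4244] v=[-3.4722]
Step 10: x=[5.9057] v=[-3.4580]
Step 11: x=[5.4037] v=[-3.3466]
Step 12: x=[4.9326] v=[-3.1410]
Step 13: x=[4.5055] v=[-2.8471]
Step 14: x=[4.1345] v=[-2.4731]
Step 15: x=[3.8301] v=[-2.0296]
Step 16: x=[3.6008] v=[-1.5290]
Step 17: x=[3.4530] v=[-0.9854]
Step 18: x=[3.3909] v=[-0.4141]
Step 19: x=[3.4162] v=[0.1689]
First v>=0 after going negative at step 19, time=2.8500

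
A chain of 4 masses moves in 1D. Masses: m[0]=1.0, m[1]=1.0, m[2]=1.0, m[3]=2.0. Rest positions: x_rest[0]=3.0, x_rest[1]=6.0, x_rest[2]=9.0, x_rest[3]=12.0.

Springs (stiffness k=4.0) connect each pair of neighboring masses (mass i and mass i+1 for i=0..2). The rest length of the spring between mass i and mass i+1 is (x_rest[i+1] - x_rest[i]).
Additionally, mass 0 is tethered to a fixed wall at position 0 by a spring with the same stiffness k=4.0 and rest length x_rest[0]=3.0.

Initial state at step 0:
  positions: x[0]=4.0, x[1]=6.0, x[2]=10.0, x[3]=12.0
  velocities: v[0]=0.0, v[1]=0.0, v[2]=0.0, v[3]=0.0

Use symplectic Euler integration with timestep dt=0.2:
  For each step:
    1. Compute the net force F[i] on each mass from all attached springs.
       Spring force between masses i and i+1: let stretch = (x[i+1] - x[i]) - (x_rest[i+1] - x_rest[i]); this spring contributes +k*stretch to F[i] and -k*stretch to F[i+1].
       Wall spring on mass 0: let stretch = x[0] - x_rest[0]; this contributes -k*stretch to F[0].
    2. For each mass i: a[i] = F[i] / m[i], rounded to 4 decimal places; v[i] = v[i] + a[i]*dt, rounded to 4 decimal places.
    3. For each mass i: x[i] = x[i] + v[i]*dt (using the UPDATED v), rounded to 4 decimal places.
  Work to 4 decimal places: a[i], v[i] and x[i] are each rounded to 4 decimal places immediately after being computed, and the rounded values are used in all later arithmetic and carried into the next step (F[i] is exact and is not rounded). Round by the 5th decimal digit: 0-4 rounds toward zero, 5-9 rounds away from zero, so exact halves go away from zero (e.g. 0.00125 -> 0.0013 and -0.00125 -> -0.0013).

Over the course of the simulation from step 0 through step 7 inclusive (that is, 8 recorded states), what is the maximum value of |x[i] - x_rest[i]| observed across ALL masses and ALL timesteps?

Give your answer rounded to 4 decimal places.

Step 0: x=[4.0000 6.0000 10.0000 12.0000] v=[0.0000 0.0000 0.0000 0.0000]
Step 1: x=[3.6800 6.3200 9.6800 12.0800] v=[-1.6000 1.6000 -1.6000 0.4000]
Step 2: x=[3.1936 6.7552 9.2064 12.2080] v=[-2.4320 2.1760 -2.3680 0.6400]
Step 3: x=[2.7661 7.0127 8.8209 12.3359] v=[-2.1376 1.2877 -1.9277 0.6394]
Step 4: x=[2.5755 6.8801 8.7084 12.4226] v=[-0.9532 -0.6630 -0.5623 0.4334]
Step 5: x=[2.6615 6.3513 8.8977 12.4521] v=[0.4301 -2.6440 0.9464 0.1477]
Step 6: x=[2.9120 5.6396 9.2483 12.4373] v=[1.2527 -3.5587 1.7528 -0.0741]
Step 7: x=[3.1330 5.0688 9.5317 12.4074] v=[1.1052 -2.8538 1.4170 -0.1497]
Max displacement = 1.0127

Answer: 1.0127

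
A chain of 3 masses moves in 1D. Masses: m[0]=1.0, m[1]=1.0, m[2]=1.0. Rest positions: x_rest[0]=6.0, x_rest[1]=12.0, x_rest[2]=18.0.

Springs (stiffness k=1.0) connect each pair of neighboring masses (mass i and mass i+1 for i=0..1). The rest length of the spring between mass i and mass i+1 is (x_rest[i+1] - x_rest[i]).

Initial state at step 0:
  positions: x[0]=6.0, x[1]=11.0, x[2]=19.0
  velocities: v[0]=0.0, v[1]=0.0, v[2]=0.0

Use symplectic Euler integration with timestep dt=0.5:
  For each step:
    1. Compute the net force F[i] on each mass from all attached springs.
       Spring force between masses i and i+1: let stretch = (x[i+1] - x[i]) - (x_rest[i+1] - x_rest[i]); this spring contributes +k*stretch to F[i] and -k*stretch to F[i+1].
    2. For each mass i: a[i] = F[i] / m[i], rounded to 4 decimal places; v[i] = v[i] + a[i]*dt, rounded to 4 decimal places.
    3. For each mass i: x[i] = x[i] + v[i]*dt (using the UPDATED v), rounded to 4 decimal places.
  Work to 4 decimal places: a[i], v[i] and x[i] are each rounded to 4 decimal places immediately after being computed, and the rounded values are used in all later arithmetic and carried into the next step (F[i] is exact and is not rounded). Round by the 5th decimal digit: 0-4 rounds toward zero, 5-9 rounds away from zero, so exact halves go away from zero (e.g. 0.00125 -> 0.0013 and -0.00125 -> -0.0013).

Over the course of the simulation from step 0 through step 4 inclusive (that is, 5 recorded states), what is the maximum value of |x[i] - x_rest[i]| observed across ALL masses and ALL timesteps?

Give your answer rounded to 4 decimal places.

Answer: 1.1094

Derivation:
Step 0: x=[6.0000 11.0000 19.0000] v=[0.0000 0.0000 0.0000]
Step 1: x=[5.7500 11.7500 18.5000] v=[-0.5000 1.5000 -1.0000]
Step 2: x=[5.5000 12.6875 17.8125] v=[-0.5000 1.8750 -1.3750]
Step 3: x=[5.5469 13.1094 17.3438] v=[0.0938 0.8438 -0.9375]
Step 4: x=[5.9845 12.6993 17.3165] v=[0.8751 -0.8203 -0.0547]
Max displacement = 1.1094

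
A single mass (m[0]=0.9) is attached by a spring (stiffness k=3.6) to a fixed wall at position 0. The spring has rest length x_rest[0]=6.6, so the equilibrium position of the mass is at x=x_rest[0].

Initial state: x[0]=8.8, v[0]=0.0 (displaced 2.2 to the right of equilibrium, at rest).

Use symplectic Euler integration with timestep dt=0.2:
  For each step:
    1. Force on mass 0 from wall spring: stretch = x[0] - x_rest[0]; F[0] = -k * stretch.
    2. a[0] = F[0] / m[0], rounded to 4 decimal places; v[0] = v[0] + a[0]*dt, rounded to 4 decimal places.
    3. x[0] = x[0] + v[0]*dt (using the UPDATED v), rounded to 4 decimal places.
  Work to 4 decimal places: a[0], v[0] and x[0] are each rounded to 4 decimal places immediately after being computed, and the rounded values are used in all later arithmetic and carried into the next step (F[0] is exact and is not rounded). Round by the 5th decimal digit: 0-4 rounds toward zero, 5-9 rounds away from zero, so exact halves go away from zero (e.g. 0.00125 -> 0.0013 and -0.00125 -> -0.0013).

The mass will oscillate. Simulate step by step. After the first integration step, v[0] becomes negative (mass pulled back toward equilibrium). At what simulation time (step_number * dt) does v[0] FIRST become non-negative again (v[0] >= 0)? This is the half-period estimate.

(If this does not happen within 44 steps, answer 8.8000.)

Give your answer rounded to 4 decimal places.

Answer: 1.6000

Derivation:
Step 0: x=[8.8000] v=[0.0000]
Step 1: x=[8.4480] v=[-1.7600]
Step 2: x=[7.8003] v=[-3.2384]
Step 3: x=[6.9606] v=[-4.1986]
Step 4: x=[6.0632] v=[-4.4871]
Step 5: x=[5.2517] v=[-4.0577]
Step 6: x=[4.6559] v=[-2.9791]
Step 7: x=[4.3711] v=[-1.4238]
Step 8: x=[4.4430] v=[0.3593]
First v>=0 after going negative at step 8, time=1.6000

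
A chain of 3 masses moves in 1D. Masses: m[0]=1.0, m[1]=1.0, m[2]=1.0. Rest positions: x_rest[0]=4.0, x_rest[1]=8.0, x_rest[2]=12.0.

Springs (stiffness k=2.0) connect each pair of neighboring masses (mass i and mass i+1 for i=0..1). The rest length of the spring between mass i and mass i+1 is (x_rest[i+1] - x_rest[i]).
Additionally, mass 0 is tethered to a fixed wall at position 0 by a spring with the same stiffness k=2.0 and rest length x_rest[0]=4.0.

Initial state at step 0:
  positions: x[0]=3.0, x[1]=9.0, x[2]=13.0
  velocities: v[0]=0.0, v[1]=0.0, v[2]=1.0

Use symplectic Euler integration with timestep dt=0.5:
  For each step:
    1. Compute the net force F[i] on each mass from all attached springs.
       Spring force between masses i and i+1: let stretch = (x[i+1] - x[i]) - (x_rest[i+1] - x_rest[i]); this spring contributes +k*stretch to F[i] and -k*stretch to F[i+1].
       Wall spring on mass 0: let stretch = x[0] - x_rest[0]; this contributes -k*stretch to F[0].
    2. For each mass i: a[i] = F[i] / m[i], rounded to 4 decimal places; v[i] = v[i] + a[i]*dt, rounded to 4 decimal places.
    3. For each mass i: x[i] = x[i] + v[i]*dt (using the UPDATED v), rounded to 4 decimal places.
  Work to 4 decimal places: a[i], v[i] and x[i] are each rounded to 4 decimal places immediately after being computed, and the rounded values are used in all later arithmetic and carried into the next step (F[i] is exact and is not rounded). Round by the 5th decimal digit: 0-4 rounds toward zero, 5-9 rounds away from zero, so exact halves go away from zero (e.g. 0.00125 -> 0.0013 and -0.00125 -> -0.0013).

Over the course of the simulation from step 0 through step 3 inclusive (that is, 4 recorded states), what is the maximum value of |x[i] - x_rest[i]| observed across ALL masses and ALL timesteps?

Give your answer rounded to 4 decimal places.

Answer: 1.5000

Derivation:
Step 0: x=[3.0000 9.0000 13.0000] v=[0.0000 0.0000 1.0000]
Step 1: x=[4.5000 8.0000 13.5000] v=[3.0000 -2.0000 1.0000]
Step 2: x=[5.5000 8.0000 13.2500] v=[2.0000 0.0000 -0.5000]
Step 3: x=[5.0000 9.3750 12.3750] v=[-1.0000 2.7500 -1.7500]
Max displacement = 1.5000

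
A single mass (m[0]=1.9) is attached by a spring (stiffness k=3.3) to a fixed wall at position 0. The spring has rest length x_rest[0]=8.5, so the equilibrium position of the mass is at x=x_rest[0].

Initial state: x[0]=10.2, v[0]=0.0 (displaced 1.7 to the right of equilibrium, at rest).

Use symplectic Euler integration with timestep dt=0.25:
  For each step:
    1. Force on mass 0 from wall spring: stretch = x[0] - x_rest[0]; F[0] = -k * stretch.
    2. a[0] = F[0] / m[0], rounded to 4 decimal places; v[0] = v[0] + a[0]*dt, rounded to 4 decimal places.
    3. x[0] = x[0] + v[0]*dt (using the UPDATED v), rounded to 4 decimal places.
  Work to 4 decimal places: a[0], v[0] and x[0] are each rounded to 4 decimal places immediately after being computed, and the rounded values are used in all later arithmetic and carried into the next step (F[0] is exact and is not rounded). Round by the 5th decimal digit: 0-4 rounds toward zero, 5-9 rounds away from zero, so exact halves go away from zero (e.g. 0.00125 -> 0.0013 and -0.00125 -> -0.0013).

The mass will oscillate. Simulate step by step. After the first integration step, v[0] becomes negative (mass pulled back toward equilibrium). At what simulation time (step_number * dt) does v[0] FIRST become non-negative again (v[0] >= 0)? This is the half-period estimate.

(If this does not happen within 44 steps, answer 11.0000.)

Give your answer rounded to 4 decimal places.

Answer: 2.5000

Derivation:
Step 0: x=[10.2000] v=[0.0000]
Step 1: x=[10.0155] v=[-0.7382]
Step 2: x=[9.6664] v=[-1.3963]
Step 3: x=[9.1907] v=[-1.9028]
Step 4: x=[8.6400] v=[-2.2027]
Step 5: x=[8.0741] v=[-2.2635]
Step 6: x=[7.5545] v=[-2.0786]
Step 7: x=[7.1375] v=[-1.6681]
Step 8: x=[6.8684] v=[-1.0765]
Step 9: x=[6.7764] v=[-0.3681]
Step 10: x=[6.8715] v=[0.3803]
First v>=0 after going negative at step 10, time=2.5000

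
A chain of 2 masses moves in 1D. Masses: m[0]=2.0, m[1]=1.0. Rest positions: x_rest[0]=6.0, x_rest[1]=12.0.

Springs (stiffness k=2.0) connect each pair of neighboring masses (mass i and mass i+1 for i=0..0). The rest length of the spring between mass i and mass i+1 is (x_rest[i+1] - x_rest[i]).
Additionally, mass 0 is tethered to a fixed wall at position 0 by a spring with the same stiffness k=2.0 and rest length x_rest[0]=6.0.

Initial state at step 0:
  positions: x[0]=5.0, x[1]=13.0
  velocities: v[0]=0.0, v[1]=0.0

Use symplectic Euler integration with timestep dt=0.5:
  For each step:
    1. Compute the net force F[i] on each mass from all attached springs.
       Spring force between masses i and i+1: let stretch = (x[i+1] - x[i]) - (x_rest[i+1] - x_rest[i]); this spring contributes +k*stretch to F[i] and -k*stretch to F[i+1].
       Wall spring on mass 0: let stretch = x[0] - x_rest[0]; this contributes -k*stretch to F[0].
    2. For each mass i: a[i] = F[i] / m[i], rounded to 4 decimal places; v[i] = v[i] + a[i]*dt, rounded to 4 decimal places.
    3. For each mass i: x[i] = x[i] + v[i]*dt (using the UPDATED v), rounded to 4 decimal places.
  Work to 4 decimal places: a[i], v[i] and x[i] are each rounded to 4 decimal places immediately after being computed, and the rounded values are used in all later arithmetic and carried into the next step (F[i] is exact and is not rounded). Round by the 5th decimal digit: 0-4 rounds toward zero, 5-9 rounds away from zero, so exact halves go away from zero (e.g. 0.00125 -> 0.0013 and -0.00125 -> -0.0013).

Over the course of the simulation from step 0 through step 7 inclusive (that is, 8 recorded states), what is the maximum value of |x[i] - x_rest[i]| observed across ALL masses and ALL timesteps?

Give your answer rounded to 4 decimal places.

Step 0: x=[5.0000 13.0000] v=[0.0000 0.0000]
Step 1: x=[5.7500 12.0000] v=[1.5000 -2.0000]
Step 2: x=[6.6250 10.8750] v=[1.7500 -2.2500]
Step 3: x=[6.9063 10.6250] v=[0.5625 -0.5000]
Step 4: x=[6.3907 11.5157] v=[-1.0313 1.7813]
Step 5: x=[5.5586 12.8439] v=[-1.6642 2.6563]
Step 6: x=[5.1582 13.5294] v=[-0.8009 1.3710]
Step 7: x=[5.5610 13.0293] v=[0.8056 -1.0002]
Max displacement = 1.5294

Answer: 1.5294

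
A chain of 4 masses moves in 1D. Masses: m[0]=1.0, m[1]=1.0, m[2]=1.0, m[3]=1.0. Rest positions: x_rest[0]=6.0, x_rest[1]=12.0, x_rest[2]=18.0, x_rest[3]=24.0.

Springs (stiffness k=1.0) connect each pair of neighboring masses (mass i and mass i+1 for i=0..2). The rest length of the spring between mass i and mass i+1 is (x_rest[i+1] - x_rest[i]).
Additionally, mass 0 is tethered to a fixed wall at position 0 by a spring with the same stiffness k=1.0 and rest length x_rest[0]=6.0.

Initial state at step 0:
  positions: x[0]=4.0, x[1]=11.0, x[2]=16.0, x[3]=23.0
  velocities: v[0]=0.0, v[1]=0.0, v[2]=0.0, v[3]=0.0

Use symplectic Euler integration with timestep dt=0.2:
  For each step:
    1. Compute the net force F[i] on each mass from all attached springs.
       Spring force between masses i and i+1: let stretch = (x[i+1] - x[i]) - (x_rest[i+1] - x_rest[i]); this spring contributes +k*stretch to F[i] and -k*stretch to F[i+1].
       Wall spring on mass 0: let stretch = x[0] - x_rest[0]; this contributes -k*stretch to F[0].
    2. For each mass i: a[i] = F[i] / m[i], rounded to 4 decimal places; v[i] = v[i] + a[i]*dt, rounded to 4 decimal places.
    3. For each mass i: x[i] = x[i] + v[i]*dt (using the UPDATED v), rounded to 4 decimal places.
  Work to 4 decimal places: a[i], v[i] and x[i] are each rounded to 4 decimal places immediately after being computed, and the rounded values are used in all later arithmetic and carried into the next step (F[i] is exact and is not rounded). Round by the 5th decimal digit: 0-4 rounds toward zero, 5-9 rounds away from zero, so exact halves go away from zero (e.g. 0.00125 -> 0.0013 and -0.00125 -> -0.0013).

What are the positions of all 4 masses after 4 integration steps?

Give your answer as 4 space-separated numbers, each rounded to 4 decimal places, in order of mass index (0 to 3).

Step 0: x=[4.0000 11.0000 16.0000 23.0000] v=[0.0000 0.0000 0.0000 0.0000]
Step 1: x=[4.1200 10.9200 16.0800 22.9600] v=[0.6000 -0.4000 0.4000 -0.2000]
Step 2: x=[4.3472 10.7744 16.2288 22.8848] v=[1.1360 -0.7280 0.7440 -0.3760]
Step 3: x=[4.6576 10.5899 16.4257 22.7834] v=[1.5520 -0.9226 0.9843 -0.5072]
Step 4: x=[5.0190 10.4015 16.6434 22.6677] v=[1.8069 -0.9419 1.0887 -0.5787]

Answer: 5.0190 10.4015 16.6434 22.6677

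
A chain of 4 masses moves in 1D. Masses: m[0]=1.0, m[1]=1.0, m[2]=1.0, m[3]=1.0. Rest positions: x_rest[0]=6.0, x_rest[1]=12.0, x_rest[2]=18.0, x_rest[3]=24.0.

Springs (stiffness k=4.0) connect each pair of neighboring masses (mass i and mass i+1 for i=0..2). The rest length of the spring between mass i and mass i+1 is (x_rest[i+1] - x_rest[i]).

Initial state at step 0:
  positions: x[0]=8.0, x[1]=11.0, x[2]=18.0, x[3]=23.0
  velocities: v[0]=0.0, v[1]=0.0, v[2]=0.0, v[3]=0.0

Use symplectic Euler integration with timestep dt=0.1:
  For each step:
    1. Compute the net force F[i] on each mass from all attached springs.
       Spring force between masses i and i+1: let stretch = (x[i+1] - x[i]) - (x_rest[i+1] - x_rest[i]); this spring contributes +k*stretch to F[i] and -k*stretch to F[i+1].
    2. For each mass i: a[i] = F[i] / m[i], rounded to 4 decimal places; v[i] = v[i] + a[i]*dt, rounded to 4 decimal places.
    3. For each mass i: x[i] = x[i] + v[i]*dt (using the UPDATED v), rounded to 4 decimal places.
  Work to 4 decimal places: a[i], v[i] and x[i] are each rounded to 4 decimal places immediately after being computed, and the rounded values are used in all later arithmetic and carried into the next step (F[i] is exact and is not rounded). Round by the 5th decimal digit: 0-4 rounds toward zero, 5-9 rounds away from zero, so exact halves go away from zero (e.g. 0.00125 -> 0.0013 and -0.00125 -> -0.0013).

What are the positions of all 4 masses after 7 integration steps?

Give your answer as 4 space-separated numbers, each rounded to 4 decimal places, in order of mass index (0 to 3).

Answer: 5.8073 13.3685 17.1663 23.6582

Derivation:
Step 0: x=[8.0000 11.0000 18.0000 23.0000] v=[0.0000 0.0000 0.0000 0.0000]
Step 1: x=[7.8800 11.1600 17.9200 23.0400] v=[-1.2000 1.6000 -0.8000 0.4000]
Step 2: x=[7.6512 11.4592 17.7744 23.1152] v=[-2.2880 2.9920 -1.4560 0.7520]
Step 3: x=[7.3347 11.8587 17.5898 23.2168] v=[-3.1648 3.9949 -1.8458 1.0157]
Step 4: x=[6.9592 12.3065 17.4011 23.3333] v=[-3.7552 4.4777 -1.8874 1.1649]
Step 5: x=[6.5576 12.7442 17.2459 23.4525] v=[-4.0163 4.3766 -1.5524 1.1920]
Step 6: x=[6.1634 13.1145 17.1589 23.5634] v=[-3.9417 3.7026 -0.8704 1.1094]
Step 7: x=[5.8073 13.3685 17.1663 23.6582] v=[-3.5613 2.5399 0.0736 0.9476]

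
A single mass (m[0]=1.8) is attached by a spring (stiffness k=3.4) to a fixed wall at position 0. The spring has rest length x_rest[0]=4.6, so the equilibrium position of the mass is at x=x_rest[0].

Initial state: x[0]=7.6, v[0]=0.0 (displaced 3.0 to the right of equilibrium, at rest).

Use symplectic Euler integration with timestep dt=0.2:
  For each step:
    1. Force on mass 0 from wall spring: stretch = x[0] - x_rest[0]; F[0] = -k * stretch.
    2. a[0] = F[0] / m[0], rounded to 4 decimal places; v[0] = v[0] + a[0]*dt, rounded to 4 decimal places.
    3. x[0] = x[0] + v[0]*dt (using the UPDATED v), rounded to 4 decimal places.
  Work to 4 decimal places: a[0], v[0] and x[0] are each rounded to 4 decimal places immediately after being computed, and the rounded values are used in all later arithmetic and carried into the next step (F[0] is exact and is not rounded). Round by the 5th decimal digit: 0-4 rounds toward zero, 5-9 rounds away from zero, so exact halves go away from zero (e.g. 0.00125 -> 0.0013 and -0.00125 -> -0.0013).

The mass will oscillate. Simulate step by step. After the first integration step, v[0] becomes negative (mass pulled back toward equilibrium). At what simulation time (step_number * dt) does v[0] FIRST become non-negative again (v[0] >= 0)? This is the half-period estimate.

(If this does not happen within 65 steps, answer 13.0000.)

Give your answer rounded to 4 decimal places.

Answer: 2.4000

Derivation:
Step 0: x=[7.6000] v=[0.0000]
Step 1: x=[7.3733] v=[-1.1333]
Step 2: x=[6.9371] v=[-2.1810]
Step 3: x=[6.3243] v=[-3.0639]
Step 4: x=[5.5812] v=[-3.7153]
Step 5: x=[4.7640] v=[-4.0860]
Step 6: x=[3.9344] v=[-4.1480]
Step 7: x=[3.1551] v=[-3.8966]
Step 8: x=[2.4850] v=[-3.3507]
Step 9: x=[1.9747] v=[-2.5517]
Step 10: x=[1.6627] v=[-1.5599]
Step 11: x=[1.5726] v=[-0.4503]
Step 12: x=[1.7113] v=[0.6934]
First v>=0 after going negative at step 12, time=2.4000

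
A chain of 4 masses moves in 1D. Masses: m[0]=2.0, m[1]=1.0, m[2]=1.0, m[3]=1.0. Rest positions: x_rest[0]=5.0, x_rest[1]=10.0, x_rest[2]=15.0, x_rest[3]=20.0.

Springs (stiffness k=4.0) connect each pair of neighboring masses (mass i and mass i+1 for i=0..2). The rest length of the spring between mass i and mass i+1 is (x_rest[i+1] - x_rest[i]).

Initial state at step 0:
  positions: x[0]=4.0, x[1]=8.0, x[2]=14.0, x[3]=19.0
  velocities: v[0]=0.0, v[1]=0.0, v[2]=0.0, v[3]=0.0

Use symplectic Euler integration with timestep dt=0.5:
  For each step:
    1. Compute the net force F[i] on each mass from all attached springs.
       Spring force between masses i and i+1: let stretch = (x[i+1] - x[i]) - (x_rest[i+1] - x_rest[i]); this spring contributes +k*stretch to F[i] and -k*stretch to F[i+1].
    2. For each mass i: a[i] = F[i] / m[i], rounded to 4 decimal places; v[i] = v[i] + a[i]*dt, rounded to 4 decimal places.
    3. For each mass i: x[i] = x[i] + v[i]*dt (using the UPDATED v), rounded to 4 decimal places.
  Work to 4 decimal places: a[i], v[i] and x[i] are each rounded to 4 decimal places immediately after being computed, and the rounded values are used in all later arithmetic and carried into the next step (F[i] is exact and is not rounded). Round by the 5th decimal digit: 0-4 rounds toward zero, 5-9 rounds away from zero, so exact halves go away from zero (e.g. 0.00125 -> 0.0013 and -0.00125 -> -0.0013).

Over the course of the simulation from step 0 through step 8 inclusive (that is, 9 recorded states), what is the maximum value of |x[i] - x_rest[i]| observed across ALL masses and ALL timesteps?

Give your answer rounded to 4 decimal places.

Step 0: x=[4.0000 8.0000 14.0000 19.0000] v=[0.0000 0.0000 0.0000 0.0000]
Step 1: x=[3.5000 10.0000 13.0000 19.0000] v=[-1.0000 4.0000 -2.0000 0.0000]
Step 2: x=[3.7500 8.5000 15.0000 18.0000] v=[0.5000 -3.0000 4.0000 -2.0000]
Step 3: x=[3.8750 8.7500 13.5000 19.0000] v=[0.2500 0.5000 -3.0000 2.0000]
Step 4: x=[3.9375 8.8750 12.7500 19.5000] v=[0.1250 0.2500 -1.5000 1.0000]
Step 5: x=[3.9688 7.9375 14.8750 18.2500] v=[0.0625 -1.8750 4.2500 -2.5000]
Step 6: x=[3.4844 9.9688 13.4375 18.6250] v=[-0.9688 4.0626 -2.8750 0.7500]
Step 7: x=[3.7422 8.9844 13.7188 18.8125] v=[0.5156 -1.9688 0.5626 0.3750]
Step 8: x=[4.1211 7.4922 14.3594 18.9063] v=[0.7578 -2.9844 1.2812 0.1876]
Max displacement = 2.5078

Answer: 2.5078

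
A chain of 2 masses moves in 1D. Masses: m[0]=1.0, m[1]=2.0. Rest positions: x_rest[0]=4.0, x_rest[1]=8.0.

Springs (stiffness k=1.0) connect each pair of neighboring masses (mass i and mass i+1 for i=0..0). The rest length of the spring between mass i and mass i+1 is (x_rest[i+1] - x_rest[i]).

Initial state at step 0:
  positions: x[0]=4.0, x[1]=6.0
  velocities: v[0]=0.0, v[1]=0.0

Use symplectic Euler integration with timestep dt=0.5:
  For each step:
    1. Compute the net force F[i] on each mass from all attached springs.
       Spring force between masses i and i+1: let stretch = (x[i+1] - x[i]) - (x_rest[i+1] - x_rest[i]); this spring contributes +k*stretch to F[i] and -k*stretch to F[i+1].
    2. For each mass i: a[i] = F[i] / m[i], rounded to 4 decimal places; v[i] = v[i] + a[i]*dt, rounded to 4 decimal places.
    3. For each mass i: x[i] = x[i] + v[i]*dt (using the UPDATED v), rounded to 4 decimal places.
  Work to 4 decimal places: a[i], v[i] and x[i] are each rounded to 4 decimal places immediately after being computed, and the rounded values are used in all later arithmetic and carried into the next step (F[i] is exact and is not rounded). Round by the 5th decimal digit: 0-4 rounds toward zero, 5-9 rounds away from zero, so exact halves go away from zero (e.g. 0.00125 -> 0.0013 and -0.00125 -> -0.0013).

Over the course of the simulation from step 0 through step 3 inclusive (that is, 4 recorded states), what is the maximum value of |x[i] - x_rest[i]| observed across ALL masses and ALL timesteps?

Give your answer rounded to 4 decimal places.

Answer: 2.1328

Derivation:
Step 0: x=[4.0000 6.0000] v=[0.0000 0.0000]
Step 1: x=[3.5000 6.2500] v=[-1.0000 0.5000]
Step 2: x=[2.6875 6.6563] v=[-1.6250 0.8125]
Step 3: x=[1.8672 7.0665] v=[-1.6406 0.8203]
Max displacement = 2.1328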